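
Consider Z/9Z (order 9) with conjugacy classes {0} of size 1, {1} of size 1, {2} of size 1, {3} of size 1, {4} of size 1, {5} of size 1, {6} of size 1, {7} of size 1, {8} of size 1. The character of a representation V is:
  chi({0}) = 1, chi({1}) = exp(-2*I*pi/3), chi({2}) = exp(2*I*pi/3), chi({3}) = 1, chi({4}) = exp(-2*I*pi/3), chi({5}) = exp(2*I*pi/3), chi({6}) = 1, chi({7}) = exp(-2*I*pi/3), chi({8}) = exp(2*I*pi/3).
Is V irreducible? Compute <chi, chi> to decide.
Irreducible: <chi, chi> = 1.

Argument: <chi, chi> = (1/|G|) sum_C |C| * |chi(C)|^2 = (1/9)[1*|1|^2 + 1*|exp(-2*I*pi/3)|^2 + 1*|exp(2*I*pi/3)|^2 + 1*|1|^2 + 1*|exp(-2*I*pi/3)|^2 + 1*|exp(2*I*pi/3)|^2 + 1*|1|^2 + 1*|exp(-2*I*pi/3)|^2 + 1*|exp(2*I*pi/3)|^2]
  = (1/9)[(1) + (1) + (1) + (1) + (1) + (1) + (1) + (1) + (1)] = 9/9 = 1.
(Exp terms are combined using exp(i*s)*conj(exp(i*t)) = exp(i*(s-t)), and sums of them are collapsed using the identity that for every m > 1 the m distinct m-th roots of unity sum to 0, e.g. 1 + exp(2*I*pi/3) + exp(-2*I*pi/3) = 0.)
A character is irreducible iff <chi, chi> = 1, so this representation is irreducible.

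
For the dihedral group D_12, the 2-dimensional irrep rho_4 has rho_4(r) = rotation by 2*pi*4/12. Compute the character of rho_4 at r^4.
chi_{rho_4}(r^4) = 2*cos(2*pi*4*4/12) = -1

Solution. rho_4(r^4) is rotation by angle 2*pi*4*4/12, whose trace is 2*cos(2*pi*4*4/12) = -1.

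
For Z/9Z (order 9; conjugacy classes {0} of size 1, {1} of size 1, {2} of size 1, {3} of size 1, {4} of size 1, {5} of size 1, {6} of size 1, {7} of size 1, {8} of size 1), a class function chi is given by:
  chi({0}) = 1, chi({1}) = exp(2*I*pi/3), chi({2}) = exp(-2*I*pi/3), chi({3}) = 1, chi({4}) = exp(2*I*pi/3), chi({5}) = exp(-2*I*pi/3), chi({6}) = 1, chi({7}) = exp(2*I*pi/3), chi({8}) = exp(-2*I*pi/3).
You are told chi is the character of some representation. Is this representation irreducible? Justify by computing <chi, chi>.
Irreducible: <chi, chi> = 1.

Justification: <chi, chi> = (1/|G|) sum_C |C| * |chi(C)|^2 = (1/9)[1*|1|^2 + 1*|exp(2*I*pi/3)|^2 + 1*|exp(-2*I*pi/3)|^2 + 1*|1|^2 + 1*|exp(2*I*pi/3)|^2 + 1*|exp(-2*I*pi/3)|^2 + 1*|1|^2 + 1*|exp(2*I*pi/3)|^2 + 1*|exp(-2*I*pi/3)|^2]
  = (1/9)[(1) + (1) + (1) + (1) + (1) + (1) + (1) + (1) + (1)] = 9/9 = 1.
(Exp terms are combined using exp(i*s)*conj(exp(i*t)) = exp(i*(s-t)), and sums of them are collapsed using the identity that for every m > 1 the m distinct m-th roots of unity sum to 0, e.g. 1 + exp(2*I*pi/3) + exp(-2*I*pi/3) = 0.)
A character is irreducible iff <chi, chi> = 1, so this representation is irreducible.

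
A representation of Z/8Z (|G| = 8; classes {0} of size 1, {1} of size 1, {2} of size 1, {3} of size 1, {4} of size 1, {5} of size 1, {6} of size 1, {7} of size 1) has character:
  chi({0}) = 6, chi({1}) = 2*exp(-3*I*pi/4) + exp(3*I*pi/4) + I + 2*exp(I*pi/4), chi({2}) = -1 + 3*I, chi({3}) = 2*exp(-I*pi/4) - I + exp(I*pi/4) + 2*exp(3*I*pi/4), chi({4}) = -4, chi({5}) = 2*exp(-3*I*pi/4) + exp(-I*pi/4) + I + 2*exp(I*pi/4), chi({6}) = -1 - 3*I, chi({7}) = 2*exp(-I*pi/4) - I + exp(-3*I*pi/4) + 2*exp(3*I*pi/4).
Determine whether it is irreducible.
Not irreducible (reducible): <chi, chi> = 10 > 1.

Derivation: <chi, chi> = (1/|G|) sum_C |C| * |chi(C)|^2 = (1/8)[1*|6|^2 + 1*|2*exp(-3*I*pi/4) + exp(3*I*pi/4) + I + 2*exp(I*pi/4)|^2 + 1*|-1 + 3*I|^2 + 1*|2*exp(-I*pi/4) - I + exp(I*pi/4) + 2*exp(3*I*pi/4)|^2 + 1*|-4|^2 + 1*|2*exp(-3*I*pi/4) + exp(-I*pi/4) + I + 2*exp(I*pi/4)|^2 + 1*|-1 - 3*I|^2 + 1*|2*exp(-I*pi/4) - I + exp(-3*I*pi/4) + 2*exp(3*I*pi/4)|^2]
  = (1/8)[(36) + (2 - 2*exp(3*I*pi/4) + exp(-3*I*pi/4) - exp(-I*pi/4) + 2*exp(I*pi/4)) + (10) + (2 + 2*exp(-3*I*pi/4) - exp(3*I*pi/4) + exp(I*pi/4) - 2*exp(-I*pi/4)) + (16) + (2 + 2*exp(-3*I*pi/4) - exp(3*I*pi/4) + exp(I*pi/4) - 2*exp(-I*pi/4)) + (10) + (2 - 2*exp(3*I*pi/4) + exp(-3*I*pi/4) - exp(-I*pi/4) + 2*exp(I*pi/4))] = 80/8 = 10.
(Exp terms are combined using exp(i*s)*conj(exp(i*t)) = exp(i*(s-t)), and sums of them are collapsed using the identity that for every m > 1 the m distinct m-th roots of unity sum to 0, e.g. 1 + exp(2*I*pi/3) + exp(-2*I*pi/3) = 0.)
A character is irreducible iff <chi, chi> = 1, so this representation is reducible.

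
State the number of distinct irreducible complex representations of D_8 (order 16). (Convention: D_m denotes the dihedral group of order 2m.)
7

Justification: The number of irreducible complex representations of a finite group equals its number of conjugacy classes. D_8 has 7 conjugacy classes (n/2 + 3 for n even), so D_8 (order 16) has exactly 7 irreducible complex representations.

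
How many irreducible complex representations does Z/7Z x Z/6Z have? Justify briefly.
42

Solution. The number of irreducible complex representations of a finite group equals its number of conjugacy classes. Z/7Z x Z/6Z is abelian of order 42, so every element is its own conjugacy class: 42 classes, so Z/7Z x Z/6Z (order 42) has exactly 42 irreducible complex representations.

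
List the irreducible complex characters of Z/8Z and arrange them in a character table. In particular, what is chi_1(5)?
Character table of Z/8Z (irreps indexed chi_0,...,chi_7 with chi_k(m) = zeta_8^(k*m), zeta_8 = exp(2*pi*i/8)):
  irrep \ class  {0} (size 1)  {1} (size 1)    {2} (size 1)  {3} (size 1)    {4} (size 1)  {5} (size 1)    {6} (size 1)  {7} (size 1)  
  chi_0          1             1               1             1               1             1               1             1             
  chi_1          1             exp(I*pi/4)     I             exp(3*I*pi/4)   -1            exp(-3*I*pi/4)  -I            exp(-I*pi/4)  
  chi_2          1             I               -1            -I              1             I               -1            -I            
  chi_3          1             exp(3*I*pi/4)   -I            exp(I*pi/4)     -1            exp(-I*pi/4)    I             exp(-3*I*pi/4)
  chi_4          1             -1              1             -1              1             -1              1             -1            
  chi_5          1             exp(-3*I*pi/4)  I             exp(-I*pi/4)    -1            exp(I*pi/4)     -I            exp(3*I*pi/4) 
  chi_6          1             -I              -1            I               1             -I              -1            I             
  chi_7          1             exp(-I*pi/4)    -I            exp(-3*I*pi/4)  -1            exp(3*I*pi/4)   I             exp(I*pi/4)   

Spot check: chi_1(5) = zeta_8^(1*5) = zeta_8^5 = exp(-3*I*pi/4).

Justification: Z/8Z is abelian, so all 8 irreducible complex representations are 1-dimensional. They are given by chi_k(m) = zeta_8^(k*m) for k = 0,...,7. Row orthogonality: sum_m chi_k(m) conj(chi_l(m)) = 8 * [k = l].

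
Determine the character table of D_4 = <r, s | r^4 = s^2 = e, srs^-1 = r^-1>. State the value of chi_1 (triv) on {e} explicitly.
Conjugacy classes: {e} of size 1, {r^2} of size 1, {r^1, r^3} of size 2, {s, sr^2, ...} of size 2, {sr, sr^3, ...} of size 2.
Character table:
  irrep \ class              {e} (size 1)  {r^2} (size 1)  {r^1, r^3} (size 2)  {s, sr^2, ...} (size 2)  {sr, sr^3, ...} (size 2)
  chi_1 (triv)               1             1               1                    1                        1                       
  chi_2 (sign: r->1, s->-1)  1             1               1                    -1                       -1                      
  chi_3 (r->-1, s->1)        1             1               -1                   1                        -1                      
  chi_4 (r->-1, s->-1)       1             1               -1                   -1                       1                       
  chi_5 (2d, j=1)            2             -2              0                    0                        0                       

Spot check: chi_1 (triv) on {e} = 1.

Argument: D_4 has order 2*4 = 8 with 5 conjugacy classes, hence 5 irreducibles. Sum of squared dims 1 + 1 + 1 + 1 + 4 = 8 = |G|. Linear characters come from the abelianisation; the 2-dimensional irreps have character r^k -> 2*cos(2*pi*j*k/4), reflections -> 0.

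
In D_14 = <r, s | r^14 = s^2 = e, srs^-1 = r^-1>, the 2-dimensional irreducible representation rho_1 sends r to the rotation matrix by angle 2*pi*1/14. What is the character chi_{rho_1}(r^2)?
chi_{rho_1}(r^2) = 2*cos(2*pi*1*2/14) = 2*cos(2*pi/7)

rho_1(r^2) is rotation by angle 2*pi*1*2/14, whose trace is 2*cos(2*pi*1*2/14) = 2*cos(2*pi/7).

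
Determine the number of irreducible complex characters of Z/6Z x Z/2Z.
12

Working: The number of irreducible complex representations of a finite group equals its number of conjugacy classes. Z/6Z x Z/2Z is abelian of order 12, so every element is its own conjugacy class: 12 classes, so Z/6Z x Z/2Z (order 12) has exactly 12 irreducible complex representations.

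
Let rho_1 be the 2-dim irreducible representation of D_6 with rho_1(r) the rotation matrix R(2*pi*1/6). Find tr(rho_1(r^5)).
chi_{rho_1}(r^5) = 2*cos(2*pi*1*5/6) = 1

Why: rho_1(r^5) is rotation by angle 2*pi*1*5/6, whose trace is 2*cos(2*pi*1*5/6) = 1.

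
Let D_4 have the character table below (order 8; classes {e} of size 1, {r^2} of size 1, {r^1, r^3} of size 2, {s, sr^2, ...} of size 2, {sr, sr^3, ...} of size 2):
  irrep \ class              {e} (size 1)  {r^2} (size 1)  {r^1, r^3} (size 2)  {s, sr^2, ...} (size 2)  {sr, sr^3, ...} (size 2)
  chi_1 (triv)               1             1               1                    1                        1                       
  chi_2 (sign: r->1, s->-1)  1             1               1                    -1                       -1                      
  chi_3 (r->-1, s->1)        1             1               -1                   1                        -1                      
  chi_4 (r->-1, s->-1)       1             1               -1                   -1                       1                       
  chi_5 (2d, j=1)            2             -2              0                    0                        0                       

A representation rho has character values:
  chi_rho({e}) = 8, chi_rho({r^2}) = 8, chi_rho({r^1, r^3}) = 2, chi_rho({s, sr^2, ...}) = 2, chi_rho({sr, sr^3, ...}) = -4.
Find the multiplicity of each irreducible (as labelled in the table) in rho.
Multiplicities: chi_1: 2, chi_2: 3, chi_3: 3, chi_4: 0, chi_5: 0.

Reasoning: Use <chi_rho, chi> = (1/|G|) sum_C |C| * chi_rho(C) * conj(chi(C)) with |G| = 8 for each irreducible chi in the table:
  <chi_rho, chi_1> = (1/8)[1*(8)*conj(1) + 1*(8)*conj(1) + 2*(2)*conj(1) + 2*(2)*conj(1) + 2*(-4)*conj(1)]
      = (1/8)[(8) + (8) + (4) + (4) + (-8)] = 16/8 = 2
  <chi_rho, chi_2> = (1/8)[1*(8)*conj(1) + 1*(8)*conj(1) + 2*(2)*conj(1) + 2*(2)*conj(-1) + 2*(-4)*conj(-1)]
      = (1/8)[(8) + (8) + (4) + (-4) + (8)] = 24/8 = 3
  <chi_rho, chi_3> = (1/8)[1*(8)*conj(1) + 1*(8)*conj(1) + 2*(2)*conj(-1) + 2*(2)*conj(1) + 2*(-4)*conj(-1)]
      = (1/8)[(8) + (8) + (-4) + (4) + (8)] = 24/8 = 3
  <chi_rho, chi_4> = (1/8)[1*(8)*conj(1) + 1*(8)*conj(1) + 2*(2)*conj(-1) + 2*(2)*conj(-1) + 2*(-4)*conj(1)]
      = (1/8)[(8) + (8) + (-4) + (-4) + (-8)] = 0/8 = 0
  <chi_rho, chi_5> = (1/8)[1*(8)*conj(2) + 1*(8)*conj(-2) + 2*(2)*conj(0) + 2*(2)*conj(0) + 2*(-4)*conj(0)]
      = (1/8)[(16) + (-16) + (0) + (0) + (0)] = 0/8 = 0
Dimension check: dim(rho) = sum (mult * dim) = 2*1 + 3*1 + 3*1 + 0*1 + 0*2 = 8 = chi_rho(e) = 8.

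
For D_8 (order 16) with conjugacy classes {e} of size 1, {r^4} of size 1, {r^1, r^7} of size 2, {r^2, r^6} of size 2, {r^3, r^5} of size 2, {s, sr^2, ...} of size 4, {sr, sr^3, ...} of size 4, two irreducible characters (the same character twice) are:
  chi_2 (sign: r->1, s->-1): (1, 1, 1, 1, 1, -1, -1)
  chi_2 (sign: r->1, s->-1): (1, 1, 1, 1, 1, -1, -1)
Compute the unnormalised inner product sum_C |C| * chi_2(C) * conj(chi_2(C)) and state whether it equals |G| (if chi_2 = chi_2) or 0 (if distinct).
Sum = 16 = |G| = 16; so <chi_2, chi_2> = 1 (norm-1 confirms irreducibility).

Compute term by term over conjugacy classes (|C| * chi_2(C) * conj(chi_2(C))):
  1*(1)*conj(1) + 1*(1)*conj(1) + 2*(1)*conj(1) + 2*(1)*conj(1) + 2*(1)*conj(1) + 4*(-1)*conj(-1) + 4*(-1)*conj(-1)
  = (1) + (1) + (2) + (2) + (2) + (4) + (4)
  = 16.
Dividing by |G| = 16 gives 16/16 = 1, matching the row-orthogonality relation <chi_2, chi_2> = [chi_2 = chi_2].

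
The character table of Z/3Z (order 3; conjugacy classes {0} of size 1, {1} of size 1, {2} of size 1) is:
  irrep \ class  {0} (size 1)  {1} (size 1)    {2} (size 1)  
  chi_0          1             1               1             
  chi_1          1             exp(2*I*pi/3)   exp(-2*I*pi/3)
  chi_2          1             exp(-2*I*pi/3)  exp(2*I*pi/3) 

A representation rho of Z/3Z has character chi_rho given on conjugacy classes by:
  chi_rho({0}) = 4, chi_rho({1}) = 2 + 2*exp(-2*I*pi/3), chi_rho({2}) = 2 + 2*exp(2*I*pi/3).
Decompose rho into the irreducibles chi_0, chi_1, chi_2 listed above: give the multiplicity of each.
Multiplicities: chi_0: 2, chi_1: 0, chi_2: 2.

Justification: Use <chi_rho, chi> = (1/|G|) sum_C |C| * chi_rho(C) * conj(chi(C)) with |G| = 3 for each irreducible chi in the table:
  <chi_rho, chi_0> = (1/3)[1*(4)*conj(1) + 1*(2 + 2*exp(-2*I*pi/3))*conj(1) + 1*(2 + 2*exp(2*I*pi/3))*conj(1)]
      = (1/3)[(4) + (2 + 2*exp(-2*I*pi/3)) + (2 + 2*exp(2*I*pi/3))] = 6/3 = 2
  <chi_rho, chi_1> = (1/3)[1*(4)*conj(1) + 1*(2 + 2*exp(-2*I*pi/3))*conj(exp(2*I*pi/3)) + 1*(2 + 2*exp(2*I*pi/3))*conj(exp(-2*I*pi/3))]
      = (1/3)[(4) + (-2) + (-2)] = 0/3 = 0
  <chi_rho, chi_2> = (1/3)[1*(4)*conj(1) + 1*(2 + 2*exp(-2*I*pi/3))*conj(exp(-2*I*pi/3)) + 1*(2 + 2*exp(2*I*pi/3))*conj(exp(2*I*pi/3))]
      = (1/3)[(4) + (2 + 2*exp(2*I*pi/3)) + (2 + 2*exp(-2*I*pi/3))] = 6/3 = 2
(Exp terms are combined using exp(i*s)*conj(exp(i*t)) = exp(i*(s-t)), and sums of them are collapsed using the identity that for every m > 1 the m distinct m-th roots of unity sum to 0, e.g. 1 + exp(2*I*pi/3) + exp(-2*I*pi/3) = 0.)
Dimension check: dim(rho) = sum (mult * dim) = 2*1 + 0*1 + 2*1 = 4 = chi_rho(e) = 4.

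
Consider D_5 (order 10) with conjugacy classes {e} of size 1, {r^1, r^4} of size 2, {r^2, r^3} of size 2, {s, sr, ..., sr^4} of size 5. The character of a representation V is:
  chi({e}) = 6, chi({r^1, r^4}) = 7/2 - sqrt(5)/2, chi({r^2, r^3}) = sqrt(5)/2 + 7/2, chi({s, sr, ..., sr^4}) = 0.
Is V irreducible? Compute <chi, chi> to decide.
Not irreducible (reducible): <chi, chi> = 9 > 1.

Explanation: <chi, chi> = (1/|G|) sum_C |C| * |chi(C)|^2 = (1/10)[1*|6|^2 + 2*|7/2 - sqrt(5)/2|^2 + 2*|sqrt(5)/2 + 7/2|^2 + 5*|0|^2]
  = (1/10)[(36) + (27 - 7*sqrt(5)) + (7*sqrt(5) + 27) + (0)] = 90/10 = 9.
A character is irreducible iff <chi, chi> = 1, so this representation is reducible.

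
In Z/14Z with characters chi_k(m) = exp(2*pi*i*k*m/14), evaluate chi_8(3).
chi_8(3) = zeta_14^24 = exp(-4*I*pi/7)

Working: chi_8(3) = zeta_14^(8*3) = zeta_14^24. Since zeta_14^14 = 1, this equals zeta_14^10 = exp(2*pi*i*10/14) = exp(-4*I*pi/7).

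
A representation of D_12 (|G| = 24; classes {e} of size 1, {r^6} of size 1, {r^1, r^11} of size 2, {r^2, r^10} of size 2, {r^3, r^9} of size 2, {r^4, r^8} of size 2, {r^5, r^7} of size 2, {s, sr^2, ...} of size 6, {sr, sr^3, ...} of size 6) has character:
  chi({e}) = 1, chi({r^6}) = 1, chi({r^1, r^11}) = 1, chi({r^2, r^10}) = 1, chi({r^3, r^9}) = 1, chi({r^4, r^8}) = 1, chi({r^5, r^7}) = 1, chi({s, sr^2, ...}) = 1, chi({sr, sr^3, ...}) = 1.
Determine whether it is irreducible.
Irreducible: <chi, chi> = 1.

Explanation: <chi, chi> = (1/|G|) sum_C |C| * |chi(C)|^2 = (1/24)[1*|1|^2 + 1*|1|^2 + 2*|1|^2 + 2*|1|^2 + 2*|1|^2 + 2*|1|^2 + 2*|1|^2 + 6*|1|^2 + 6*|1|^2]
  = (1/24)[(1) + (1) + (2) + (2) + (2) + (2) + (2) + (6) + (6)] = 24/24 = 1.
A character is irreducible iff <chi, chi> = 1, so this representation is irreducible.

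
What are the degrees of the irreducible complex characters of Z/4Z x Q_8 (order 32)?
Dimensions: 1, 1, 1, 1, 1, 1, 1, 1, 1, 1, 1, 1, 1, 1, 1, 1, 2, 2, 2, 2

Explanation: There are 20 irreducibles (= number of conjugacy classes). Their dimensions d_i satisfy sum d_i^2 = |G| = 32: 1 + 1 + 1 + 1 + 1 + 1 + 1 + 1 + 1 + 1 + 1 + 1 + 1 + 1 + 1 + 1 + 4 + 4 + 4 + 4 = 32. (For the product with Z/4Z: each of the 4 1-dim characters of Z/4Z tensors with each irrep of Q_8, giving 4 copies of each Q_8-dimension.)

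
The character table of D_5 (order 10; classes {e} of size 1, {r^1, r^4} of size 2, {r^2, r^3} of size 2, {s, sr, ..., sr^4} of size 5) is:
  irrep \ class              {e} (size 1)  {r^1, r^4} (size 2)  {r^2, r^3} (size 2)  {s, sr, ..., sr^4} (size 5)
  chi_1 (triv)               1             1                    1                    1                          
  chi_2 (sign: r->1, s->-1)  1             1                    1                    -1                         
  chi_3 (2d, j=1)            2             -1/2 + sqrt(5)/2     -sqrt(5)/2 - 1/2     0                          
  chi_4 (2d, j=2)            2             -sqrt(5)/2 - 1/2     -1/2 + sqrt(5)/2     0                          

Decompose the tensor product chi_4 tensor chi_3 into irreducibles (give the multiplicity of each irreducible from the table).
chi_4 tensor chi_3 = chi_3 + chi_4 (all other irreducibles have multiplicity 0).

Solution. The character of a tensor product is the pointwise product (chi_4 * chi_3)(C) = chi_4(C) * chi_3(C):
  {e}: (2)*(2), {r^1, r^4}: (-sqrt(5)/2 - 1/2)*(-1/2 + sqrt(5)/2), {r^2, r^3}: (-1/2 + sqrt(5)/2)*(-sqrt(5)/2 - 1/2), {s, sr, ..., sr^4}: (0)*(0)
so (chi_4 * chi_3) takes values
  {e} -> 4, {r^1, r^4} -> -1, {r^2, r^3} -> -1, {s, sr, ..., sr^4} -> 0.
Now take the inner product of this character with each irreducible chi from the table, <chi_4*chi_3, chi> = (1/10) sum_C |C| (chi_4*chi_3)(C) conj(chi(C)):
  <chi_4*chi_3, chi_1> = (1/10)[1*(4)*conj(1) + 2*(-1)*conj(1) + 2*(-1)*conj(1) + 5*(0)*conj(1)]
      = (1/10)[(4) + (-2) + (-2) + (0)] = 0/10 = 0
  <chi_4*chi_3, chi_2> = (1/10)[1*(4)*conj(1) + 2*(-1)*conj(1) + 2*(-1)*conj(1) + 5*(0)*conj(-1)]
      = (1/10)[(4) + (-2) + (-2) + (0)] = 0/10 = 0
  <chi_4*chi_3, chi_3> = (1/10)[1*(4)*conj(2) + 2*(-1)*conj(-1/2 + sqrt(5)/2) + 2*(-1)*conj(-sqrt(5)/2 - 1/2) + 5*(0)*conj(0)]
      = (1/10)[(8) + (1 - sqrt(5)) + (1 + sqrt(5)) + (0)] = 10/10 = 1
  <chi_4*chi_3, chi_4> = (1/10)[1*(4)*conj(2) + 2*(-1)*conj(-sqrt(5)/2 - 1/2) + 2*(-1)*conj(-1/2 + sqrt(5)/2) + 5*(0)*conj(0)]
      = (1/10)[(8) + (1 + sqrt(5)) + (1 - sqrt(5)) + (0)] = 10/10 = 1
Hence the multiplicities are chi_3: 1, chi_4: 1. Dimension check: dim(chi_4)*dim(chi_3) = 2*2 = 4 and sum (mult * dim) = 1*2 + 1*2 = 4.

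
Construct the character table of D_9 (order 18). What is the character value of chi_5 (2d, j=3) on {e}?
Conjugacy classes: {e} of size 1, {r^1, r^8} of size 2, {r^2, r^7} of size 2, {r^3, r^6} of size 2, {r^4, r^5} of size 2, {s, sr, ..., sr^8} of size 9.
Character table:
  irrep \ class              {e} (size 1)  {r^1, r^8} (size 2)  {r^2, r^7} (size 2)  {r^3, r^6} (size 2)  {r^4, r^5} (size 2)  {s, sr, ..., sr^8} (size 9)
  chi_1 (triv)               1             1                    1                    1                    1                    1                          
  chi_2 (sign: r->1, s->-1)  1             1                    1                    1                    1                    -1                         
  chi_3 (2d, j=1)            2             2*cos(2*pi/9)        2*cos(4*pi/9)        -1                   -2*cos(pi/9)         0                          
  chi_4 (2d, j=2)            2             2*cos(4*pi/9)        -2*cos(pi/9)         -1                   2*cos(2*pi/9)        0                          
  chi_5 (2d, j=3)            2             -1                   -1                   2                    -1                   0                          
  chi_6 (2d, j=4)            2             -2*cos(pi/9)         2*cos(2*pi/9)        -1                   2*cos(4*pi/9)        0                          

Spot check: chi_5 (2d, j=3) on {e} = 2.

Reasoning: D_9 has order 2*9 = 18 with 6 conjugacy classes, hence 6 irreducibles. Sum of squared dims 1 + 1 + 4 + 4 + 4 + 4 = 18 = |G|. Linear characters come from the abelianisation; the 2-dimensional irreps have character r^k -> 2*cos(2*pi*j*k/9), reflections -> 0.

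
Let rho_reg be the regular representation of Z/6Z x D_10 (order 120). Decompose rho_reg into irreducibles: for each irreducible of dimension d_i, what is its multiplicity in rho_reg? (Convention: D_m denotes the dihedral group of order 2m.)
Each irreducible V_i of dimension d_i appears with multiplicity d_i, i.e. rho_reg = (direct sum over all irreducibles V_i) d_i V_i. The irreducible dimensions for Z/6Z x D_10 are 1, 1, 1, 1, 1, 1, 1, 1, 1, 1, 1, 1, 1, 1, 1, 1, 1, 1, 1, 1, 1, 1, 1, 1, 2, 2, 2, 2, 2, 2, 2, 2, 2, 2, 2, 2, 2, 2, 2, 2, 2, 2, 2, 2, 2, 2, 2, 2: 24 irreducibles of dimension 1, each with multiplicity 1; 24 irreducibles of dimension 2, each with multiplicity 2. Total dimension 24*1*1 + 24*2*2 = 120 = |G|.

Reasoning: General theorem: in the regular representation of a finite group G, each irreducible appears with multiplicity equal to its dimension. Check: dim(rho_reg) = sum d_i^2 = 1 + 1 + 1 + 1 + 1 + 1 + 1 + 1 + 1 + 1 + 1 + 1 + 1 + 1 + 1 + 1 + 1 + 1 + 1 + 1 + 1 + 1 + 1 + 1 + 4 + 4 + 4 + 4 + 4 + 4 + 4 + 4 + 4 + 4 + 4 + 4 + 4 + 4 + 4 + 4 + 4 + 4 + 4 + 4 + 4 + 4 + 4 + 4 = 120 = |G|.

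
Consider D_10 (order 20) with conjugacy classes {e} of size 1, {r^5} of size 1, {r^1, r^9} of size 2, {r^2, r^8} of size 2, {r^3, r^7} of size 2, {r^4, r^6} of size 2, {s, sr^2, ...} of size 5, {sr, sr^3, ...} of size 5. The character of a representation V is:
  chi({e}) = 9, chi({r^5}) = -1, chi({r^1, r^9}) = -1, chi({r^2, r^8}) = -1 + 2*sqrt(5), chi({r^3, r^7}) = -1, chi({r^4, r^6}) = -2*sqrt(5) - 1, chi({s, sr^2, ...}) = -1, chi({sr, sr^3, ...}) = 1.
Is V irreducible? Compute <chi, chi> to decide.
Not irreducible (reducible): <chi, chi> = 9 > 1.

Proof sketch: <chi, chi> = (1/|G|) sum_C |C| * |chi(C)|^2 = (1/20)[1*|9|^2 + 1*|-1|^2 + 2*|-1|^2 + 2*|-1 + 2*sqrt(5)|^2 + 2*|-1|^2 + 2*|-2*sqrt(5) - 1|^2 + 5*|-1|^2 + 5*|1|^2]
  = (1/20)[(81) + (1) + (2) + (42 - 8*sqrt(5)) + (2) + (8*sqrt(5) + 42) + (5) + (5)] = 180/20 = 9.
A character is irreducible iff <chi, chi> = 1, so this representation is reducible.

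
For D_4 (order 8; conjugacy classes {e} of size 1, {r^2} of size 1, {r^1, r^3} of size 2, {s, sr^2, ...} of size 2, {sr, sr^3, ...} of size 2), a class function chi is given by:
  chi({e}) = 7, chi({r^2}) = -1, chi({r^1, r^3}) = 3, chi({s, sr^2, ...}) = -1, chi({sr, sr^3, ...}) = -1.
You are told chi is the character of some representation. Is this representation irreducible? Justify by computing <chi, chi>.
Not irreducible (reducible): <chi, chi> = 9 > 1.

<chi, chi> = (1/|G|) sum_C |C| * |chi(C)|^2 = (1/8)[1*|7|^2 + 1*|-1|^2 + 2*|3|^2 + 2*|-1|^2 + 2*|-1|^2]
  = (1/8)[(49) + (1) + (18) + (2) + (2)] = 72/8 = 9.
A character is irreducible iff <chi, chi> = 1, so this representation is reducible.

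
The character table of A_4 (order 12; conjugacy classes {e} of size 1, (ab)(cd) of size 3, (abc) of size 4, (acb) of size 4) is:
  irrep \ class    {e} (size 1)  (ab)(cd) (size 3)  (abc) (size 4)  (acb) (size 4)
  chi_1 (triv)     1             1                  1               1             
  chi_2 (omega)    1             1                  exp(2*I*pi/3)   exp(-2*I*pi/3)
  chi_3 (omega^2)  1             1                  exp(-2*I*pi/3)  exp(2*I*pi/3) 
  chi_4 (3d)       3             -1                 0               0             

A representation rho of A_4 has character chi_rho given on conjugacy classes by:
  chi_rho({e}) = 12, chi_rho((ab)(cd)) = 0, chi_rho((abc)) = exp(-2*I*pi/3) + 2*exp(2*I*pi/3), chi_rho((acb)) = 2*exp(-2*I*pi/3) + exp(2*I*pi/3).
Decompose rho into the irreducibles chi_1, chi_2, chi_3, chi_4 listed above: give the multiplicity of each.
Multiplicities: chi_1: 0, chi_2: 2, chi_3: 1, chi_4: 3.

Use <chi_rho, chi> = (1/|G|) sum_C |C| * chi_rho(C) * conj(chi(C)) with |G| = 12 for each irreducible chi in the table:
  <chi_rho, chi_1> = (1/12)[1*(12)*conj(1) + 3*(0)*conj(1) + 4*(exp(-2*I*pi/3) + 2*exp(2*I*pi/3))*conj(1) + 4*(2*exp(-2*I*pi/3) + exp(2*I*pi/3))*conj(1)]
      = (1/12)[(12) + (0) + (4*exp(-2*I*pi/3) + 8*exp(2*I*pi/3)) + (8*exp(-2*I*pi/3) + 4*exp(2*I*pi/3))] = 0/12 = 0
  <chi_rho, chi_2> = (1/12)[1*(12)*conj(1) + 3*(0)*conj(1) + 4*(exp(-2*I*pi/3) + 2*exp(2*I*pi/3))*conj(exp(2*I*pi/3)) + 4*(2*exp(-2*I*pi/3) + exp(2*I*pi/3))*conj(exp(-2*I*pi/3))]
      = (1/12)[(12) + (0) + (8 + 4*exp(2*I*pi/3)) + (8 + 4*exp(-2*I*pi/3))] = 24/12 = 2
  <chi_rho, chi_3> = (1/12)[1*(12)*conj(1) + 3*(0)*conj(1) + 4*(exp(-2*I*pi/3) + 2*exp(2*I*pi/3))*conj(exp(-2*I*pi/3)) + 4*(2*exp(-2*I*pi/3) + exp(2*I*pi/3))*conj(exp(2*I*pi/3))]
      = (1/12)[(12) + (0) + (4 + 8*exp(-2*I*pi/3)) + (4 + 8*exp(2*I*pi/3))] = 12/12 = 1
  <chi_rho, chi_4> = (1/12)[1*(12)*conj(3) + 3*(0)*conj(-1) + 4*(exp(-2*I*pi/3) + 2*exp(2*I*pi/3))*conj(0) + 4*(2*exp(-2*I*pi/3) + exp(2*I*pi/3))*conj(0)]
      = (1/12)[(36) + (0) + (0) + (0)] = 36/12 = 3
(Exp terms are combined using exp(i*s)*conj(exp(i*t)) = exp(i*(s-t)), and sums of them are collapsed using the identity that for every m > 1 the m distinct m-th roots of unity sum to 0, e.g. 1 + exp(2*I*pi/3) + exp(-2*I*pi/3) = 0.)
Dimension check: dim(rho) = sum (mult * dim) = 0*1 + 2*1 + 1*1 + 3*3 = 12 = chi_rho(e) = 12.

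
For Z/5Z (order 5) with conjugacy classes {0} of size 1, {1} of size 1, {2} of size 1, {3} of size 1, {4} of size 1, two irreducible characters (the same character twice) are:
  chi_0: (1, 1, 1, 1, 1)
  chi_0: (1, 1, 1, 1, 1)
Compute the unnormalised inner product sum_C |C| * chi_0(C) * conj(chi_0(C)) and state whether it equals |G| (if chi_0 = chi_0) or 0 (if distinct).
Sum = 5 = |G| = 5; so <chi_0, chi_0> = 1 (norm-1 confirms irreducibility).

Solution. Compute term by term over conjugacy classes (|C| * chi_0(C) * conj(chi_0(C))):
  1*(1)*conj(1) + 1*(1)*conj(1) + 1*(1)*conj(1) + 1*(1)*conj(1) + 1*(1)*conj(1)
  = (1) + (1) + (1) + (1) + (1)
  = 5.
(Exp terms are combined using exp(i*s)*conj(exp(i*t)) = exp(i*(s-t)), and sums of them are collapsed using the identity that for every m > 1 the m distinct m-th roots of unity sum to 0, e.g. 1 + exp(2*I*pi/3) + exp(-2*I*pi/3) = 0.)
Dividing by |G| = 5 gives 5/5 = 1, matching the row-orthogonality relation <chi_0, chi_0> = [chi_0 = chi_0].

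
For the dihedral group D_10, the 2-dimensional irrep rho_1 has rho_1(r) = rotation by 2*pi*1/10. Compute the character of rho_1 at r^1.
chi_{rho_1}(r^1) = 2*cos(2*pi*1*1/10) = 1/2 + sqrt(5)/2

Reasoning: rho_1(r^1) is rotation by angle 2*pi*1*1/10, whose trace is 2*cos(2*pi*1*1/10) = 1/2 + sqrt(5)/2.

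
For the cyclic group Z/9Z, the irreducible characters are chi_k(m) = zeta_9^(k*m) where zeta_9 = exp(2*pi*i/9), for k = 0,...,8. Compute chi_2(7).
chi_2(7) = zeta_9^14 = exp(-8*I*pi/9)

chi_2(7) = zeta_9^(2*7) = zeta_9^14. Since zeta_9^9 = 1, this equals zeta_9^5 = exp(2*pi*i*5/9) = exp(-8*I*pi/9).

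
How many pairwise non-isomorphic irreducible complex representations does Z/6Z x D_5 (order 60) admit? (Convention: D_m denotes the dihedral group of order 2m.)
24

Derivation: The number of irreducible complex representations of a finite group equals its number of conjugacy classes. For a direct product, #classes(G x H) = #classes(G) * #classes(H). Z/6Z has 6 classes (abelian), D_5 has 4 classes, so 6 * 4 = 24, so Z/6Z x D_5 (order 60) has exactly 24 irreducible complex representations.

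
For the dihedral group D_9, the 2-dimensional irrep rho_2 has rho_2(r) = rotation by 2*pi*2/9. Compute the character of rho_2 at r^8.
chi_{rho_2}(r^8) = 2*cos(2*pi*2*8/9) = 2*cos(4*pi/9)

Why: rho_2(r^8) is rotation by angle 2*pi*2*8/9, whose trace is 2*cos(2*pi*2*8/9) = 2*cos(4*pi/9).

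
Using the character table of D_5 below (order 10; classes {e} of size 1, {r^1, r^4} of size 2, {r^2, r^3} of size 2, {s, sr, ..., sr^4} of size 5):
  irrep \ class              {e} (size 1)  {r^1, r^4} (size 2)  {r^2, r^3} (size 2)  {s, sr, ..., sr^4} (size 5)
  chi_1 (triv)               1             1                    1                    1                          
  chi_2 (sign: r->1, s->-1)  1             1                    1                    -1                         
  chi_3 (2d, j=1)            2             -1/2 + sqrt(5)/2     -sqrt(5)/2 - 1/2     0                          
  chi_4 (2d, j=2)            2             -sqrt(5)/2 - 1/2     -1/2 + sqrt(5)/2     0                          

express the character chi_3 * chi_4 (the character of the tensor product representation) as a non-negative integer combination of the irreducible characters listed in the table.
chi_3 tensor chi_4 = chi_3 + chi_4 (all other irreducibles have multiplicity 0).

Proof sketch: The character of a tensor product is the pointwise product (chi_3 * chi_4)(C) = chi_3(C) * chi_4(C):
  {e}: (2)*(2), {r^1, r^4}: (-1/2 + sqrt(5)/2)*(-sqrt(5)/2 - 1/2), {r^2, r^3}: (-sqrt(5)/2 - 1/2)*(-1/2 + sqrt(5)/2), {s, sr, ..., sr^4}: (0)*(0)
so (chi_3 * chi_4) takes values
  {e} -> 4, {r^1, r^4} -> -1, {r^2, r^3} -> -1, {s, sr, ..., sr^4} -> 0.
Now take the inner product of this character with each irreducible chi from the table, <chi_3*chi_4, chi> = (1/10) sum_C |C| (chi_3*chi_4)(C) conj(chi(C)):
  <chi_3*chi_4, chi_1> = (1/10)[1*(4)*conj(1) + 2*(-1)*conj(1) + 2*(-1)*conj(1) + 5*(0)*conj(1)]
      = (1/10)[(4) + (-2) + (-2) + (0)] = 0/10 = 0
  <chi_3*chi_4, chi_2> = (1/10)[1*(4)*conj(1) + 2*(-1)*conj(1) + 2*(-1)*conj(1) + 5*(0)*conj(-1)]
      = (1/10)[(4) + (-2) + (-2) + (0)] = 0/10 = 0
  <chi_3*chi_4, chi_3> = (1/10)[1*(4)*conj(2) + 2*(-1)*conj(-1/2 + sqrt(5)/2) + 2*(-1)*conj(-sqrt(5)/2 - 1/2) + 5*(0)*conj(0)]
      = (1/10)[(8) + (1 - sqrt(5)) + (1 + sqrt(5)) + (0)] = 10/10 = 1
  <chi_3*chi_4, chi_4> = (1/10)[1*(4)*conj(2) + 2*(-1)*conj(-sqrt(5)/2 - 1/2) + 2*(-1)*conj(-1/2 + sqrt(5)/2) + 5*(0)*conj(0)]
      = (1/10)[(8) + (1 + sqrt(5)) + (1 - sqrt(5)) + (0)] = 10/10 = 1
Hence the multiplicities are chi_3: 1, chi_4: 1. Dimension check: dim(chi_3)*dim(chi_4) = 2*2 = 4 and sum (mult * dim) = 1*2 + 1*2 = 4.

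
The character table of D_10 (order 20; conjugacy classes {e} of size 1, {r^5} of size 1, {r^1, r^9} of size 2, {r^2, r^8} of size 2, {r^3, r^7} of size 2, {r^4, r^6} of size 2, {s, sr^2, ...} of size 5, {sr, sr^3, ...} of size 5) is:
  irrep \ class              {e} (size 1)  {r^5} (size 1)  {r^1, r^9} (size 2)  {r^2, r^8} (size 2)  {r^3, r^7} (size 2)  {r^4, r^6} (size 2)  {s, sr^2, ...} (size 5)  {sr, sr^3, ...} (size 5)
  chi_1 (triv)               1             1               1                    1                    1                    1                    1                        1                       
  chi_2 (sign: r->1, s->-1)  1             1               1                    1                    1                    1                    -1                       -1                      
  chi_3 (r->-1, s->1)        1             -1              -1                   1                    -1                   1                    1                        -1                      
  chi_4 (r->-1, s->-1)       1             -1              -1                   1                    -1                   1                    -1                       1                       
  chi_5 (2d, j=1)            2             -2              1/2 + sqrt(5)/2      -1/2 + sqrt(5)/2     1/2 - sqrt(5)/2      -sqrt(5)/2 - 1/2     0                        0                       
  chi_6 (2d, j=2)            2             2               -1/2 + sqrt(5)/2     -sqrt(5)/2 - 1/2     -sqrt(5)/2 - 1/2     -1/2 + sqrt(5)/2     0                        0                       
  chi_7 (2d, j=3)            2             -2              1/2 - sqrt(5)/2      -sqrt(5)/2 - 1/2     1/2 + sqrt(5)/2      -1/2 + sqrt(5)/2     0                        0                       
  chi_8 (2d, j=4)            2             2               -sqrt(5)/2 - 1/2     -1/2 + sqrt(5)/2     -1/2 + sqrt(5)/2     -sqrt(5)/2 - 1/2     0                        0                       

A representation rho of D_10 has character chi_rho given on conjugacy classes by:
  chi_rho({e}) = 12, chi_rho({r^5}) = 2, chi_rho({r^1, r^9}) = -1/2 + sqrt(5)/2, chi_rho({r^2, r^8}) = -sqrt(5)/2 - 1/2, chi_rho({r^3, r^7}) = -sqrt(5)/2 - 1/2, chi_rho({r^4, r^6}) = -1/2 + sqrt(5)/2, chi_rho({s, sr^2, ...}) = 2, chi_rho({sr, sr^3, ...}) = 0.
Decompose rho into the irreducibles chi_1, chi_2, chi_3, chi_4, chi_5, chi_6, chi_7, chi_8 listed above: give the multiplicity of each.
Multiplicities: chi_1: 1, chi_2: 0, chi_3: 1, chi_4: 0, chi_5: 1, chi_6: 2, chi_7: 1, chi_8: 1.

Why: Use <chi_rho, chi> = (1/|G|) sum_C |C| * chi_rho(C) * conj(chi(C)) with |G| = 20 for each irreducible chi in the table:
  <chi_rho, chi_1> = (1/20)[1*(12)*conj(1) + 1*(2)*conj(1) + 2*(-1/2 + sqrt(5)/2)*conj(1) + 2*(-sqrt(5)/2 - 1/2)*conj(1) + 2*(-sqrt(5)/2 - 1/2)*conj(1) + 2*(-1/2 + sqrt(5)/2)*conj(1) + 5*(2)*conj(1) + 5*(0)*conj(1)]
      = (1/20)[(12) + (2) + (-1 + sqrt(5)) + (-sqrt(5) - 1) + (-sqrt(5) - 1) + (-1 + sqrt(5)) + (10) + (0)] = 20/20 = 1
  <chi_rho, chi_2> = (1/20)[1*(12)*conj(1) + 1*(2)*conj(1) + 2*(-1/2 + sqrt(5)/2)*conj(1) + 2*(-sqrt(5)/2 - 1/2)*conj(1) + 2*(-sqrt(5)/2 - 1/2)*conj(1) + 2*(-1/2 + sqrt(5)/2)*conj(1) + 5*(2)*conj(-1) + 5*(0)*conj(-1)]
      = (1/20)[(12) + (2) + (-1 + sqrt(5)) + (-sqrt(5) - 1) + (-sqrt(5) - 1) + (-1 + sqrt(5)) + (-10) + (0)] = 0/20 = 0
  <chi_rho, chi_3> = (1/20)[1*(12)*conj(1) + 1*(2)*conj(-1) + 2*(-1/2 + sqrt(5)/2)*conj(-1) + 2*(-sqrt(5)/2 - 1/2)*conj(1) + 2*(-sqrt(5)/2 - 1/2)*conj(-1) + 2*(-1/2 + sqrt(5)/2)*conj(1) + 5*(2)*conj(1) + 5*(0)*conj(-1)]
      = (1/20)[(12) + (-2) + (1 - sqrt(5)) + (-sqrt(5) - 1) + (1 + sqrt(5)) + (-1 + sqrt(5)) + (10) + (0)] = 20/20 = 1
  <chi_rho, chi_4> = (1/20)[1*(12)*conj(1) + 1*(2)*conj(-1) + 2*(-1/2 + sqrt(5)/2)*conj(-1) + 2*(-sqrt(5)/2 - 1/2)*conj(1) + 2*(-sqrt(5)/2 - 1/2)*conj(-1) + 2*(-1/2 + sqrt(5)/2)*conj(1) + 5*(2)*conj(-1) + 5*(0)*conj(1)]
      = (1/20)[(12) + (-2) + (1 - sqrt(5)) + (-sqrt(5) - 1) + (1 + sqrt(5)) + (-1 + sqrt(5)) + (-10) + (0)] = 0/20 = 0
  <chi_rho, chi_5> = (1/20)[1*(12)*conj(2) + 1*(2)*conj(-2) + 2*(-1/2 + sqrt(5)/2)*conj(1/2 + sqrt(5)/2) + 2*(-sqrt(5)/2 - 1/2)*conj(-1/2 + sqrt(5)/2) + 2*(-sqrt(5)/2 - 1/2)*conj(1/2 - sqrt(5)/2) + 2*(-1/2 + sqrt(5)/2)*conj(-sqrt(5)/2 - 1/2) + 5*(2)*conj(0) + 5*(0)*conj(0)]
      = (1/20)[(24) + (-4) + (2) + (-2) + (2) + (-2) + (0) + (0)] = 20/20 = 1
  <chi_rho, chi_6> = (1/20)[1*(12)*conj(2) + 1*(2)*conj(2) + 2*(-1/2 + sqrt(5)/2)*conj(-1/2 + sqrt(5)/2) + 2*(-sqrt(5)/2 - 1/2)*conj(-sqrt(5)/2 - 1/2) + 2*(-sqrt(5)/2 - 1/2)*conj(-sqrt(5)/2 - 1/2) + 2*(-1/2 + sqrt(5)/2)*conj(-1/2 + sqrt(5)/2) + 5*(2)*conj(0) + 5*(0)*conj(0)]
      = (1/20)[(24) + (4) + (3 - sqrt(5)) + (sqrt(5) + 3) + (sqrt(5) + 3) + (3 - sqrt(5)) + (0) + (0)] = 40/20 = 2
  <chi_rho, chi_7> = (1/20)[1*(12)*conj(2) + 1*(2)*conj(-2) + 2*(-1/2 + sqrt(5)/2)*conj(1/2 - sqrt(5)/2) + 2*(-sqrt(5)/2 - 1/2)*conj(-sqrt(5)/2 - 1/2) + 2*(-sqrt(5)/2 - 1/2)*conj(1/2 + sqrt(5)/2) + 2*(-1/2 + sqrt(5)/2)*conj(-1/2 + sqrt(5)/2) + 5*(2)*conj(0) + 5*(0)*conj(0)]
      = (1/20)[(24) + (-4) + (-3 + sqrt(5)) + (sqrt(5) + 3) + (-3 - sqrt(5)) + (3 - sqrt(5)) + (0) + (0)] = 20/20 = 1
  <chi_rho, chi_8> = (1/20)[1*(12)*conj(2) + 1*(2)*conj(2) + 2*(-1/2 + sqrt(5)/2)*conj(-sqrt(5)/2 - 1/2) + 2*(-sqrt(5)/2 - 1/2)*conj(-1/2 + sqrt(5)/2) + 2*(-sqrt(5)/2 - 1/2)*conj(-1/2 + sqrt(5)/2) + 2*(-1/2 + sqrt(5)/2)*conj(-sqrt(5)/2 - 1/2) + 5*(2)*conj(0) + 5*(0)*conj(0)]
      = (1/20)[(24) + (4) + (-2) + (-2) + (-2) + (-2) + (0) + (0)] = 20/20 = 1
Dimension check: dim(rho) = sum (mult * dim) = 1*1 + 0*1 + 1*1 + 0*1 + 1*2 + 2*2 + 1*2 + 1*2 = 12 = chi_rho(e) = 12.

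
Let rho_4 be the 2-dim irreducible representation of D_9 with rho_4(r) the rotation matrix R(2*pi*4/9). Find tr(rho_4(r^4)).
chi_{rho_4}(r^4) = 2*cos(2*pi*4*4/9) = 2*cos(4*pi/9)

Why: rho_4(r^4) is rotation by angle 2*pi*4*4/9, whose trace is 2*cos(2*pi*4*4/9) = 2*cos(4*pi/9).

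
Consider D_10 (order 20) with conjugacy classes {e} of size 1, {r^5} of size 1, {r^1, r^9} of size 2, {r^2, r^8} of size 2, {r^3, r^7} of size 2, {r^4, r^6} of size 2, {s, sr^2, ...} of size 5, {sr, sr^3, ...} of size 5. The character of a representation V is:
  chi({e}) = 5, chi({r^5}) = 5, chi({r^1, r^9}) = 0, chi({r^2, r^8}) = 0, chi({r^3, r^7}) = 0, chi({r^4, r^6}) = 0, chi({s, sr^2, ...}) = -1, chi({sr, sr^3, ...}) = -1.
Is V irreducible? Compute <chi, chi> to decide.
Not irreducible (reducible): <chi, chi> = 3 > 1.

Proof sketch: <chi, chi> = (1/|G|) sum_C |C| * |chi(C)|^2 = (1/20)[1*|5|^2 + 1*|5|^2 + 2*|0|^2 + 2*|0|^2 + 2*|0|^2 + 2*|0|^2 + 5*|-1|^2 + 5*|-1|^2]
  = (1/20)[(25) + (25) + (0) + (0) + (0) + (0) + (5) + (5)] = 60/20 = 3.
A character is irreducible iff <chi, chi> = 1, so this representation is reducible.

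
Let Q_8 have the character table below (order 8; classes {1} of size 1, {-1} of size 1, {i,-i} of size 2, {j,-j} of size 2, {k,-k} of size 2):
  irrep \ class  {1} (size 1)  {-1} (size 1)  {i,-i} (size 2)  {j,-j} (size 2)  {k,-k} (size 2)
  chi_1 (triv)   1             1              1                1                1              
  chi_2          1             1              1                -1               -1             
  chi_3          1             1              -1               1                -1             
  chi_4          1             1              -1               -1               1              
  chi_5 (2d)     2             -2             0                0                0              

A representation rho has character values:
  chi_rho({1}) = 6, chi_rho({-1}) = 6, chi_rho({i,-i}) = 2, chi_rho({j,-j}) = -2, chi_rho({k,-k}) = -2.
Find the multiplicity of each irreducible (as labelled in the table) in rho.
Multiplicities: chi_1: 1, chi_2: 3, chi_3: 1, chi_4: 1, chi_5: 0.

Derivation: Use <chi_rho, chi> = (1/|G|) sum_C |C| * chi_rho(C) * conj(chi(C)) with |G| = 8 for each irreducible chi in the table:
  <chi_rho, chi_1> = (1/8)[1*(6)*conj(1) + 1*(6)*conj(1) + 2*(2)*conj(1) + 2*(-2)*conj(1) + 2*(-2)*conj(1)]
      = (1/8)[(6) + (6) + (4) + (-4) + (-4)] = 8/8 = 1
  <chi_rho, chi_2> = (1/8)[1*(6)*conj(1) + 1*(6)*conj(1) + 2*(2)*conj(1) + 2*(-2)*conj(-1) + 2*(-2)*conj(-1)]
      = (1/8)[(6) + (6) + (4) + (4) + (4)] = 24/8 = 3
  <chi_rho, chi_3> = (1/8)[1*(6)*conj(1) + 1*(6)*conj(1) + 2*(2)*conj(-1) + 2*(-2)*conj(1) + 2*(-2)*conj(-1)]
      = (1/8)[(6) + (6) + (-4) + (-4) + (4)] = 8/8 = 1
  <chi_rho, chi_4> = (1/8)[1*(6)*conj(1) + 1*(6)*conj(1) + 2*(2)*conj(-1) + 2*(-2)*conj(-1) + 2*(-2)*conj(1)]
      = (1/8)[(6) + (6) + (-4) + (4) + (-4)] = 8/8 = 1
  <chi_rho, chi_5> = (1/8)[1*(6)*conj(2) + 1*(6)*conj(-2) + 2*(2)*conj(0) + 2*(-2)*conj(0) + 2*(-2)*conj(0)]
      = (1/8)[(12) + (-12) + (0) + (0) + (0)] = 0/8 = 0
Dimension check: dim(rho) = sum (mult * dim) = 1*1 + 3*1 + 1*1 + 1*1 + 0*2 = 6 = chi_rho(e) = 6.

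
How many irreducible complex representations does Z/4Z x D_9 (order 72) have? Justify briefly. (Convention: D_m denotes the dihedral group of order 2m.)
24

Reasoning: The number of irreducible complex representations of a finite group equals its number of conjugacy classes. For a direct product, #classes(G x H) = #classes(G) * #classes(H). Z/4Z has 4 classes (abelian), D_9 has 6 classes, so 4 * 6 = 24, so Z/4Z x D_9 (order 72) has exactly 24 irreducible complex representations.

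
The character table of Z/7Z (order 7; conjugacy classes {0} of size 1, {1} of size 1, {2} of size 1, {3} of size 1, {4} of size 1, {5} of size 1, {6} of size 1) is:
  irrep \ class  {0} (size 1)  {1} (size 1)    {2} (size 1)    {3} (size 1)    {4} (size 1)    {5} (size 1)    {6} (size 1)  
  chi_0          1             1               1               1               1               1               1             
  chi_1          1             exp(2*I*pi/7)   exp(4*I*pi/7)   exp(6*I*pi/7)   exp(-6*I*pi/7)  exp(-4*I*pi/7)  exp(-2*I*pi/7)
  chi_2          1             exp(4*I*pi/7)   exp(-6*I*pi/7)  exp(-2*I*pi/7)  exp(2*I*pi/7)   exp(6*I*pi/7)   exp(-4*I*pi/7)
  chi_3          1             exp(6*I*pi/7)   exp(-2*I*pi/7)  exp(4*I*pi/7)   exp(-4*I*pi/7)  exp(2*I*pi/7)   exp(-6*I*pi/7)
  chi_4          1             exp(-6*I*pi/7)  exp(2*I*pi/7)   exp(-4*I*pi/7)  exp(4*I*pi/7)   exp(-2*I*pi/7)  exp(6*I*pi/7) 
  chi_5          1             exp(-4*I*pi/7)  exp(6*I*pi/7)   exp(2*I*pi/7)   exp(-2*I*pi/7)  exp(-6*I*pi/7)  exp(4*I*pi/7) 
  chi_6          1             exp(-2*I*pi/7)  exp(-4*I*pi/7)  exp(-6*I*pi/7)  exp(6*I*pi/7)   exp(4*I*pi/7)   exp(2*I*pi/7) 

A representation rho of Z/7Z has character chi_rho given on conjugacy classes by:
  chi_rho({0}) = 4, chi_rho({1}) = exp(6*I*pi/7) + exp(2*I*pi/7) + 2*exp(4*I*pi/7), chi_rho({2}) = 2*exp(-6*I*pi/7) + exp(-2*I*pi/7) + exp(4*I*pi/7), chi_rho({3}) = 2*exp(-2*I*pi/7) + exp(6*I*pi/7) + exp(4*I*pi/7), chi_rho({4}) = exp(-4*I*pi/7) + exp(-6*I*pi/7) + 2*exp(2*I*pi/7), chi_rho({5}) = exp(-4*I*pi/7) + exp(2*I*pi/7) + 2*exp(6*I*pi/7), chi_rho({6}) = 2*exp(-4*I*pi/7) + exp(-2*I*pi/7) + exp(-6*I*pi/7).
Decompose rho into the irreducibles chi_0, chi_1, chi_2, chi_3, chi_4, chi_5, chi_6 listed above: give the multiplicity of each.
Multiplicities: chi_0: 0, chi_1: 1, chi_2: 2, chi_3: 1, chi_4: 0, chi_5: 0, chi_6: 0.

Proof sketch: Use <chi_rho, chi> = (1/|G|) sum_C |C| * chi_rho(C) * conj(chi(C)) with |G| = 7 for each irreducible chi in the table:
  <chi_rho, chi_0> = (1/7)[1*(4)*conj(1) + 1*(exp(6*I*pi/7) + exp(2*I*pi/7) + 2*exp(4*I*pi/7))*conj(1) + 1*(2*exp(-6*I*pi/7) + exp(-2*I*pi/7) + exp(4*I*pi/7))*conj(1) + 1*(2*exp(-2*I*pi/7) + exp(6*I*pi/7) + exp(4*I*pi/7))*conj(1) + 1*(exp(-4*I*pi/7) + exp(-6*I*pi/7) + 2*exp(2*I*pi/7))*conj(1) + 1*(exp(-4*I*pi/7) + exp(2*I*pi/7) + 2*exp(6*I*pi/7))*conj(1) + 1*(2*exp(-4*I*pi/7) + exp(-2*I*pi/7) + exp(-6*I*pi/7))*conj(1)]
      = (1/7)[(4) + (exp(6*I*pi/7) + exp(2*I*pi/7) + 2*exp(4*I*pi/7)) + (2*exp(-6*I*pi/7) + exp(-2*I*pi/7) + exp(4*I*pi/7)) + (2*exp(-2*I*pi/7) + exp(6*I*pi/7) + exp(4*I*pi/7)) + (exp(-4*I*pi/7) + exp(-6*I*pi/7) + 2*exp(2*I*pi/7)) + (exp(-4*I*pi/7) + exp(2*I*pi/7) + 2*exp(6*I*pi/7)) + (2*exp(-4*I*pi/7) + exp(-2*I*pi/7) + exp(-6*I*pi/7))] = 0/7 = 0
  <chi_rho, chi_1> = (1/7)[1*(4)*conj(1) + 1*(exp(6*I*pi/7) + exp(2*I*pi/7) + 2*exp(4*I*pi/7))*conj(exp(2*I*pi/7)) + 1*(2*exp(-6*I*pi/7) + exp(-2*I*pi/7) + exp(4*I*pi/7))*conj(exp(4*I*pi/7)) + 1*(2*exp(-2*I*pi/7) + exp(6*I*pi/7) + exp(4*I*pi/7))*conj(exp(6*I*pi/7)) + 1*(exp(-4*I*pi/7) + exp(-6*I*pi/7) + 2*exp(2*I*pi/7))*conj(exp(-6*I*pi/7)) + 1*(exp(-4*I*pi/7) + exp(2*I*pi/7) + 2*exp(6*I*pi/7))*conj(exp(-4*I*pi/7)) + 1*(2*exp(-4*I*pi/7) + exp(-2*I*pi/7) + exp(-6*I*pi/7))*conj(exp(-2*I*pi/7))]
      = (1/7)[(4) + (1 + exp(4*I*pi/7) + 2*exp(2*I*pi/7)) + (1 + exp(-6*I*pi/7) + 2*exp(4*I*pi/7)) + (1 + exp(-2*I*pi/7) + 2*exp(6*I*pi/7)) + (1 + 2*exp(-6*I*pi/7) + exp(2*I*pi/7)) + (1 + 2*exp(-4*I*pi/7) + exp(6*I*pi/7)) + (1 + 2*exp(-2*I*pi/7) + exp(-4*I*pi/7))] = 7/7 = 1
  <chi_rho, chi_2> = (1/7)[1*(4)*conj(1) + 1*(exp(6*I*pi/7) + exp(2*I*pi/7) + 2*exp(4*I*pi/7))*conj(exp(4*I*pi/7)) + 1*(2*exp(-6*I*pi/7) + exp(-2*I*pi/7) + exp(4*I*pi/7))*conj(exp(-6*I*pi/7)) + 1*(2*exp(-2*I*pi/7) + exp(6*I*pi/7) + exp(4*I*pi/7))*conj(exp(-2*I*pi/7)) + 1*(exp(-4*I*pi/7) + exp(-6*I*pi/7) + 2*exp(2*I*pi/7))*conj(exp(2*I*pi/7)) + 1*(exp(-4*I*pi/7) + exp(2*I*pi/7) + 2*exp(6*I*pi/7))*conj(exp(6*I*pi/7)) + 1*(2*exp(-4*I*pi/7) + exp(-2*I*pi/7) + exp(-6*I*pi/7))*conj(exp(-4*I*pi/7))]
      = (1/7)[(4) + (2 + exp(-2*I*pi/7) + exp(2*I*pi/7)) + (2 + exp(-4*I*pi/7) + exp(4*I*pi/7)) + (2 + exp(-6*I*pi/7) + exp(6*I*pi/7)) + (2 + exp(-6*I*pi/7) + exp(6*I*pi/7)) + (2 + exp(-4*I*pi/7) + exp(4*I*pi/7)) + (2 + exp(-2*I*pi/7) + exp(2*I*pi/7))] = 14/7 = 2
  <chi_rho, chi_3> = (1/7)[1*(4)*conj(1) + 1*(exp(6*I*pi/7) + exp(2*I*pi/7) + 2*exp(4*I*pi/7))*conj(exp(6*I*pi/7)) + 1*(2*exp(-6*I*pi/7) + exp(-2*I*pi/7) + exp(4*I*pi/7))*conj(exp(-2*I*pi/7)) + 1*(2*exp(-2*I*pi/7) + exp(6*I*pi/7) + exp(4*I*pi/7))*conj(exp(4*I*pi/7)) + 1*(exp(-4*I*pi/7) + exp(-6*I*pi/7) + 2*exp(2*I*pi/7))*conj(exp(-4*I*pi/7)) + 1*(exp(-4*I*pi/7) + exp(2*I*pi/7) + 2*exp(6*I*pi/7))*conj(exp(2*I*pi/7)) + 1*(2*exp(-4*I*pi/7) + exp(-2*I*pi/7) + exp(-6*I*pi/7))*conj(exp(-6*I*pi/7))]
      = (1/7)[(4) + (1 + 2*exp(-2*I*pi/7) + exp(-4*I*pi/7)) + (1 + 2*exp(-4*I*pi/7) + exp(6*I*pi/7)) + (1 + 2*exp(-6*I*pi/7) + exp(2*I*pi/7)) + (1 + exp(-2*I*pi/7) + 2*exp(6*I*pi/7)) + (1 + exp(-6*I*pi/7) + 2*exp(4*I*pi/7)) + (1 + exp(4*I*pi/7) + 2*exp(2*I*pi/7))] = 7/7 = 1
  <chi_rho, chi_4> = (1/7)[1*(4)*conj(1) + 1*(exp(6*I*pi/7) + exp(2*I*pi/7) + 2*exp(4*I*pi/7))*conj(exp(-6*I*pi/7)) + 1*(2*exp(-6*I*pi/7) + exp(-2*I*pi/7) + exp(4*I*pi/7))*conj(exp(2*I*pi/7)) + 1*(2*exp(-2*I*pi/7) + exp(6*I*pi/7) + exp(4*I*pi/7))*conj(exp(-4*I*pi/7)) + 1*(exp(-4*I*pi/7) + exp(-6*I*pi/7) + 2*exp(2*I*pi/7))*conj(exp(4*I*pi/7)) + 1*(exp(-4*I*pi/7) + exp(2*I*pi/7) + 2*exp(6*I*pi/7))*conj(exp(-2*I*pi/7)) + 1*(2*exp(-4*I*pi/7) + exp(-2*I*pi/7) + exp(-6*I*pi/7))*conj(exp(6*I*pi/7))]
      = (1/7)[(4) + (2*exp(-4*I*pi/7) + exp(-2*I*pi/7) + exp(-6*I*pi/7)) + (exp(-4*I*pi/7) + exp(2*I*pi/7) + 2*exp(6*I*pi/7)) + (exp(-4*I*pi/7) + exp(-6*I*pi/7) + 2*exp(2*I*pi/7)) + (2*exp(-2*I*pi/7) + exp(6*I*pi/7) + exp(4*I*pi/7)) + (2*exp(-6*I*pi/7) + exp(-2*I*pi/7) + exp(4*I*pi/7)) + (exp(6*I*pi/7) + exp(2*I*pi/7) + 2*exp(4*I*pi/7))] = 0/7 = 0
  <chi_rho, chi_5> = (1/7)[1*(4)*conj(1) + 1*(exp(6*I*pi/7) + exp(2*I*pi/7) + 2*exp(4*I*pi/7))*conj(exp(-4*I*pi/7)) + 1*(2*exp(-6*I*pi/7) + exp(-2*I*pi/7) + exp(4*I*pi/7))*conj(exp(6*I*pi/7)) + 1*(2*exp(-2*I*pi/7) + exp(6*I*pi/7) + exp(4*I*pi/7))*conj(exp(2*I*pi/7)) + 1*(exp(-4*I*pi/7) + exp(-6*I*pi/7) + 2*exp(2*I*pi/7))*conj(exp(-2*I*pi/7)) + 1*(exp(-4*I*pi/7) + exp(2*I*pi/7) + 2*exp(6*I*pi/7))*conj(exp(-6*I*pi/7)) + 1*(2*exp(-4*I*pi/7) + exp(-2*I*pi/7) + exp(-6*I*pi/7))*conj(exp(4*I*pi/7))]
      = (1/7)[(4) + (exp(-4*I*pi/7) + 2*exp(-6*I*pi/7) + exp(6*I*pi/7)) + (exp(-2*I*pi/7) + exp(6*I*pi/7) + 2*exp(2*I*pi/7)) + (2*exp(-4*I*pi/7) + exp(2*I*pi/7) + exp(4*I*pi/7)) + (exp(-4*I*pi/7) + exp(-2*I*pi/7) + 2*exp(4*I*pi/7)) + (2*exp(-2*I*pi/7) + exp(-6*I*pi/7) + exp(2*I*pi/7)) + (exp(-6*I*pi/7) + 2*exp(6*I*pi/7) + exp(4*I*pi/7))] = 0/7 = 0
  <chi_rho, chi_6> = (1/7)[1*(4)*conj(1) + 1*(exp(6*I*pi/7) + exp(2*I*pi/7) + 2*exp(4*I*pi/7))*conj(exp(-2*I*pi/7)) + 1*(2*exp(-6*I*pi/7) + exp(-2*I*pi/7) + exp(4*I*pi/7))*conj(exp(-4*I*pi/7)) + 1*(2*exp(-2*I*pi/7) + exp(6*I*pi/7) + exp(4*I*pi/7))*conj(exp(-6*I*pi/7)) + 1*(exp(-4*I*pi/7) + exp(-6*I*pi/7) + 2*exp(2*I*pi/7))*conj(exp(6*I*pi/7)) + 1*(exp(-4*I*pi/7) + exp(2*I*pi/7) + 2*exp(6*I*pi/7))*conj(exp(4*I*pi/7)) + 1*(2*exp(-4*I*pi/7) + exp(-2*I*pi/7) + exp(-6*I*pi/7))*conj(exp(2*I*pi/7))]
      = (1/7)[(4) + (exp(-6*I*pi/7) + 2*exp(6*I*pi/7) + exp(4*I*pi/7)) + (2*exp(-2*I*pi/7) + exp(-6*I*pi/7) + exp(2*I*pi/7)) + (exp(-4*I*pi/7) + exp(-2*I*pi/7) + 2*exp(4*I*pi/7)) + (2*exp(-4*I*pi/7) + exp(2*I*pi/7) + exp(4*I*pi/7)) + (exp(-2*I*pi/7) + exp(6*I*pi/7) + 2*exp(2*I*pi/7)) + (exp(-4*I*pi/7) + 2*exp(-6*I*pi/7) + exp(6*I*pi/7))] = 0/7 = 0
(Exp terms are combined using exp(i*s)*conj(exp(i*t)) = exp(i*(s-t)), and sums of them are collapsed using the identity that for every m > 1 the m distinct m-th roots of unity sum to 0, e.g. 1 + exp(2*I*pi/3) + exp(-2*I*pi/3) = 0.)
Dimension check: dim(rho) = sum (mult * dim) = 0*1 + 1*1 + 2*1 + 1*1 + 0*1 + 0*1 + 0*1 = 4 = chi_rho(e) = 4.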